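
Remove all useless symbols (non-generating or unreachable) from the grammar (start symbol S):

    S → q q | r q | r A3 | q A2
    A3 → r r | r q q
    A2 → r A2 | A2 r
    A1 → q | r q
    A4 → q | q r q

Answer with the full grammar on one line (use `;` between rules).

S → q q | r q | r A3; A3 → r r | r q q

Generating nonterminals: {A1, A3, A4, S}.
Reachable from S after that: {A3, S}.
Removed useless symbols: {A1, A2, A4} and every production mentioning them.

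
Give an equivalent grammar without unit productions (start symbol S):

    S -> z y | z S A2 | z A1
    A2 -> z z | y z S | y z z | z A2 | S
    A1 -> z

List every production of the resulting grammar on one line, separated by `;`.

Unit pairs: A2 ⇒* {S}.
Replace each nonterminal's rules with the union of the non-unit rules of every nonterminal it unit-derives.

S -> z y | z S A2 | z A1; A2 -> z z | y z S | y z z | z A2 | z y | z S A2 | z A1; A1 -> z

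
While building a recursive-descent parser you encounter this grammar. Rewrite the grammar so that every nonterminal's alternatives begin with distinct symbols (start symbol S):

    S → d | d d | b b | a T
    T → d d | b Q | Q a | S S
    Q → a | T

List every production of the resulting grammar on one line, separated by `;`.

S → b b | a T | d S'; T → d d | b Q | Q a | S S; Q → a | T; S' → ε | d

S has alternatives sharing prefix 'd': factor to S → d S' with S' → ε | d.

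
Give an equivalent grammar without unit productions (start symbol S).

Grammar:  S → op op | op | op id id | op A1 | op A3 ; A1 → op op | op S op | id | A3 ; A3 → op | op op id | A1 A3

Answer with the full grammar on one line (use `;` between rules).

Unit pairs: A1 ⇒* {A3}.
Replace each nonterminal's rules with the union of the non-unit rules of every nonterminal it unit-derives.

S → op op | op | op id id | op A1 | op A3; A1 → op op | op S op | id | op | op op id | A1 A3; A3 → op | op op id | A1 A3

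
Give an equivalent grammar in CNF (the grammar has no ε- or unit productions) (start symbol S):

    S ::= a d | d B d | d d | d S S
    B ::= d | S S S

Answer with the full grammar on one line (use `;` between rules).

S ::= X1 X2 | X2 Y1 | X2 X2 | X2 Y2; B ::= d | S Y3; X1 ::= a; X2 ::= d; Y1 ::= B X2; Y2 ::= S S; Y3 ::= S S

Introduce a nonterminal for each terminal appearing in a rule of length ≥ 2: X1 → a, X2 → d.
Binarize each right-hand side of length ≥ 3 by chaining fresh nonterminals (Y1, Y2, …): affected rules were S → X2 B X2; S → X2 S S; B → S S S.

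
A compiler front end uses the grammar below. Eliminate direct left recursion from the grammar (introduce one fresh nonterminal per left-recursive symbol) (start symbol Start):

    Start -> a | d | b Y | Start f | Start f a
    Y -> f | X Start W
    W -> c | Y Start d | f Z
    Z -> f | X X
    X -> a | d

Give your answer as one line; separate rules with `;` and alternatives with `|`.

Directly left-recursive nonterminal: Start.
For Start: α = {f, f a}, β = {a, d, b Y}. Rewrite as Start → β Start1 and Start1 → α Start1 | ε.

Start -> a Start1 | d Start1 | b Y Start1; Y -> f | X Start W; W -> c | Y Start d | f Z; Z -> f | X X; X -> a | d; Start1 -> f Start1 | f a Start1 | ε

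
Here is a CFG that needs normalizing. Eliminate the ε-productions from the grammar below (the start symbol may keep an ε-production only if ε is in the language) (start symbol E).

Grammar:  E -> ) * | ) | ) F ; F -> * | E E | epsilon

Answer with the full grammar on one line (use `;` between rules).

The nullable symbols are {F}.
ε ∉ L(G), so no ε-production is kept.

E -> ) * | ) | ) F; F -> * | E E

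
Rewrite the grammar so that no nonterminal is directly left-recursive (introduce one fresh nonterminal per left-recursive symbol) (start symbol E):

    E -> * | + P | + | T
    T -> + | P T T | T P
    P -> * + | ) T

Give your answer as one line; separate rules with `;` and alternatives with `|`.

Left recursion appears on T.
For T: α = {P}, β = {+, P T T}. Rewrite as T → β T' and T' → α T' | ε.

E -> * | + P | + | T; T -> + T' | P T T T'; P -> * + | ) T; T' -> P T' | ε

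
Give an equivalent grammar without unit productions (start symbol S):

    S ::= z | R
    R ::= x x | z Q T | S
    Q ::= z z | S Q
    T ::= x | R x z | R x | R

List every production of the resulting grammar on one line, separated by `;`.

Unit pairs: R ⇒* {S}; S ⇒* {R}; T ⇒* {R, S}.
For each unit pair (A, B), copy every non-unit production of B to A, then drop all unit productions.

S ::= z | x x | z Q T; R ::= z | x x | z Q T; Q ::= z z | S Q; T ::= z | x x | z Q T | x | R x z | R x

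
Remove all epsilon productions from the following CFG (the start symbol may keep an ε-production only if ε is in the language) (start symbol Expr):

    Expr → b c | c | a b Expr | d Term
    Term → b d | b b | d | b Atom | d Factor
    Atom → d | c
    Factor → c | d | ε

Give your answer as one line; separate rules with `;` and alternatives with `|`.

Expr → b c | c | a b Expr | d Term; Term → b d | b b | d | b Atom | d Factor; Atom → d | c; Factor → c | d

The nullable symbols are {Factor}.
ε ∉ L(G), so no ε-production is kept.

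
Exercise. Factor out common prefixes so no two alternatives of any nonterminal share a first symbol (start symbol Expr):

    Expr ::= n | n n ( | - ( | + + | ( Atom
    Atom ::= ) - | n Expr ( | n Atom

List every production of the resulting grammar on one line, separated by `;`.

Expr ::= - ( | + + | ( Atom | n Expr1; Atom ::= ) - | n Atom1; Expr1 ::= ε | n (; Atom1 ::= Expr ( | Atom

Expr has alternatives sharing prefix 'n': factor to Expr → n Expr1 with Expr1 → ε | n (.
Atom has alternatives sharing prefix 'n': factor to Atom → n Atom1 with Atom1 → Expr ( | Atom.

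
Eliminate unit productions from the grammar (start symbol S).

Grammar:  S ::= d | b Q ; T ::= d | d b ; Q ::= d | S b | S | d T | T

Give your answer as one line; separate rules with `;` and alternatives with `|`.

S ::= d | b Q; T ::= d | d b; Q ::= d | b Q | S b | d T | d b

Unit pairs: Q ⇒* {S, T}.
For every A with A ⇒* B via unit rules, add B's non-unit alternatives to A; then delete every rule of the form X → Y.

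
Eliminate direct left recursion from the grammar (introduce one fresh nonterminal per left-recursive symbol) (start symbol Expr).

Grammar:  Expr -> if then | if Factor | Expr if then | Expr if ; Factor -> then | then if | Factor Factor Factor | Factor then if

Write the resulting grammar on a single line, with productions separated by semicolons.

Expr -> if then Expr1 | if Factor Expr1; Factor -> then Factor1 | then if Factor1; Expr1 -> if then Expr1 | if Expr1 | epsilon; Factor1 -> Factor Factor Factor1 | then if Factor1 | epsilon

Directly left-recursive nonterminals: Expr, Factor.
For Expr: α = {if then, if}, β = {if then, if Factor}. Rewrite as Expr → β Expr1 and Expr1 → α Expr1 | ε.
For Factor: α = {Factor Factor, then if}, β = {then, then if}. Rewrite as Factor → β Factor1 and Factor1 → α Factor1 | ε.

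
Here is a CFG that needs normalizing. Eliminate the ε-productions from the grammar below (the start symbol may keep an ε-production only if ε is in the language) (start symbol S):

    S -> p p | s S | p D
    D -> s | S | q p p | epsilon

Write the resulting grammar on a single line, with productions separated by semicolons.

S -> p p | s S | p D | p; D -> s | S | q p p

Nullable nonterminals: {D}.
ε ∉ L(G), so no ε-production is kept.
For each production, add variants omitting each subset of nullable occurrences: S → p D gives p D | p.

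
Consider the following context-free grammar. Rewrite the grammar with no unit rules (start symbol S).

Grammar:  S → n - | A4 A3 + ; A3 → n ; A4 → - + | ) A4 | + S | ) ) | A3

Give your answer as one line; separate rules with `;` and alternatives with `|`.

Unit pairs: A4 ⇒* {A3}.
Replace each nonterminal's rules with the union of the non-unit rules of every nonterminal it unit-derives.

S → n - | A4 A3 +; A3 → n; A4 → - + | ) A4 | + S | ) ) | n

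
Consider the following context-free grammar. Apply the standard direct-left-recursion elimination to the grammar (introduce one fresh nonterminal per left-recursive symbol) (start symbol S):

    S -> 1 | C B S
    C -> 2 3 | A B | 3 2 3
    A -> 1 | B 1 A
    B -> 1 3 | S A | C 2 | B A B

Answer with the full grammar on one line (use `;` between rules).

Directly left-recursive nonterminal: B.
For B: α = {A B}, β = {1 3, S A, C 2}. Rewrite as B → β B' and B' → α B' | ε.

S -> 1 | C B S; C -> 2 3 | A B | 3 2 3; A -> 1 | B 1 A; B -> 1 3 B' | S A B' | C 2 B'; B' -> A B B' | ε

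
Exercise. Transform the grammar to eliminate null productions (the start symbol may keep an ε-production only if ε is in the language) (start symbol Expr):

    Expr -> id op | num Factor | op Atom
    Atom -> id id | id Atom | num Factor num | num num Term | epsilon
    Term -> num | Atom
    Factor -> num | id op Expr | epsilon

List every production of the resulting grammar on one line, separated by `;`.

Expr -> id op | num Factor | num | op Atom | op; Atom -> id id | id Atom | id | num Factor num | num num | num num Term; Term -> num | Atom; Factor -> num | id op Expr

Nullable nonterminals: {Atom, Factor, Term}.
ε ∉ L(G), so no ε-production is kept.
For each production, add variants omitting each subset of nullable occurrences: Expr → num Factor gives num Factor | num. Expr → op Atom gives op Atom | op. Atom → id Atom gives id Atom | id. Atom → num Factor num gives num Factor num | num num.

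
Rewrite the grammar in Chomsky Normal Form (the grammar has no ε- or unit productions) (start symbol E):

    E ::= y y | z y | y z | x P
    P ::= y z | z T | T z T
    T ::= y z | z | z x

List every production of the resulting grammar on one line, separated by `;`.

Introduce a nonterminal for each terminal appearing in a rule of length ≥ 2: X1 → y, X2 → z, X3 → x.
Binarize each right-hand side of length ≥ 3 by chaining fresh nonterminals (Y1, Y2, …): affected rules were P → T X2 T.

E ::= X1 X1 | X2 X1 | X1 X2 | X3 P; P ::= X1 X2 | X2 T | T Y1; T ::= X1 X2 | z | X2 X3; X1 ::= y; X2 ::= z; X3 ::= x; Y1 ::= X2 T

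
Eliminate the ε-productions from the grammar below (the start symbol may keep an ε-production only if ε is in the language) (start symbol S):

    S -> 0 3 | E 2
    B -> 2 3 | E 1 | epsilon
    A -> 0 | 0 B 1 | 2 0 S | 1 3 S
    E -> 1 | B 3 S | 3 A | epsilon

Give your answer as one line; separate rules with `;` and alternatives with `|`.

The nullable symbols are {B, E}.
ε ∉ L(G), so no ε-production is kept.
Expand every rule over subsets of its nullable positions: S → E 2 gives E 2 | 2. B → E 1 gives E 1 | 1. A → 0 B 1 gives 0 B 1 | 0 1. E → B 3 S gives B 3 S | 3 S.

S -> 0 3 | E 2 | 2; B -> 2 3 | E 1 | 1; A -> 0 | 0 B 1 | 0 1 | 2 0 S | 1 3 S; E -> 1 | B 3 S | 3 S | 3 A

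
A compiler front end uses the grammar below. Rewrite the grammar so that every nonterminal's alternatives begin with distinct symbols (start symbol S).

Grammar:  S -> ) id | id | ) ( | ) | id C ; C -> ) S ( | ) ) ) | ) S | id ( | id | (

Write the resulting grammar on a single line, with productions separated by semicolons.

S has alternatives sharing prefix ')': factor to S → ) S' with S' → id | ( | ε.
S has alternatives sharing prefix 'id': factor to S → id S'' with S'' → ε | C.
C has alternatives sharing prefix ')': factor to C → ) C' with C' → S ( | ) ) | S.
C has alternatives sharing prefix 'id': factor to C → id C'' with C'' → ( | ε.
C' has alternatives sharing prefix 'S': factor to C' → S C''' with C''' → ( | ε.

S -> ) S' | id S''; C -> ( | ) C' | id C''; S' -> id | ( | epsilon; S'' -> epsilon | C; C' -> ) ) | S C'''; C'' -> ( | epsilon; C''' -> ( | epsilon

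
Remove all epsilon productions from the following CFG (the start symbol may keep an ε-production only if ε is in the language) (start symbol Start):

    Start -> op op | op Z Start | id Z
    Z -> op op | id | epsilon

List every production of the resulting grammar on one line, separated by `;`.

Nullable set = {Z}.
ε ∉ L(G), so no ε-production is kept.
For each production, add variants omitting each subset of nullable occurrences: Start → op Z Start gives op Z Start | op Start. Start → id Z gives id Z | id.

Start -> op op | op Z Start | op Start | id Z | id; Z -> op op | id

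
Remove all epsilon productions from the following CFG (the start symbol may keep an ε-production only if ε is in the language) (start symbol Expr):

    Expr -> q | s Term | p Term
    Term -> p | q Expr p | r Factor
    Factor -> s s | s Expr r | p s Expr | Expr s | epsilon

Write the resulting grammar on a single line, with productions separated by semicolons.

Expr -> q | s Term | p Term; Term -> p | q Expr p | r Factor | r; Factor -> s s | s Expr r | p s Expr | Expr s

Nullable nonterminals: {Factor}.
ε ∉ L(G), so no ε-production is kept.
For each production, add variants omitting each subset of nullable occurrences: Term → r Factor gives r Factor | r.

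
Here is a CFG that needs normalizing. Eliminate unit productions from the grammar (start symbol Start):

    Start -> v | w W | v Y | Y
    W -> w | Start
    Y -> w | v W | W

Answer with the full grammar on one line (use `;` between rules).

Unit pairs: Start ⇒* {W, Y}; W ⇒* {Start, Y}; Y ⇒* {Start, W}.
For each unit pair (A, B), copy every non-unit production of B to A, then drop all unit productions.

Start -> v | w W | v Y | w | v W; W -> v | w W | v Y | w | v W; Y -> v | w W | v Y | w | v W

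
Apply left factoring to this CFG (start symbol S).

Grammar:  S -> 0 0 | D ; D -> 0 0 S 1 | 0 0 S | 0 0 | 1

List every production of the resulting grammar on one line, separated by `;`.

S -> 0 0 | D; D -> 1 | 0 0 D'; D' -> ε | S D''; D'' -> 1 | ε

D has alternatives sharing prefix '0 0': factor to D → 0 0 D' with D' → S 1 | S | ε.
D' has alternatives sharing prefix 'S': factor to D' → S D'' with D'' → 1 | ε.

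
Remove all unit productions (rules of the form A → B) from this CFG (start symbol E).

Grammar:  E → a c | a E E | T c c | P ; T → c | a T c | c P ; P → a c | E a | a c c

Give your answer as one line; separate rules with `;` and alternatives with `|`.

E → a c | a E E | T c c | E a | a c c; T → c | a T c | c P; P → a c | E a | a c c

Unit pairs: E ⇒* {P}.
For each unit pair (A, B), copy every non-unit production of B to A, then drop all unit productions.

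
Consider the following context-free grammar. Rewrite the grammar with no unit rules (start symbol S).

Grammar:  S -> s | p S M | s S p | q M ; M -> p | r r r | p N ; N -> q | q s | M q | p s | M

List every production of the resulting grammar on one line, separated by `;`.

Unit pairs: N ⇒* {M}.
For each unit pair (A, B), copy every non-unit production of B to A, then drop all unit productions.

S -> s | p S M | s S p | q M; M -> p | r r r | p N; N -> q | q s | M q | p s | p | r r r | p N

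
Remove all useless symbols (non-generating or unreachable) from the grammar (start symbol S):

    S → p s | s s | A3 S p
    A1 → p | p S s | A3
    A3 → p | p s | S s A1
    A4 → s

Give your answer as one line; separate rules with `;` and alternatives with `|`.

Generating nonterminals: {A1, A3, A4, S}.
Reachable from S after that: {A1, A3, S}.
Removed useless symbols: {A4} and every production mentioning them.

S → p s | s s | A3 S p; A1 → p | p S s | A3; A3 → p | p s | S s A1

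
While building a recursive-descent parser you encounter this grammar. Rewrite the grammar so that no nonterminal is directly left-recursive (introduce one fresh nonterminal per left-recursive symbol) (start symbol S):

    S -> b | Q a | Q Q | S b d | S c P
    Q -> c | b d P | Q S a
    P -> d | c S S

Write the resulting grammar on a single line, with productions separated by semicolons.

Left recursion appears on S, Q.
For S: α = {b d, c P}, β = {b, Q a, Q Q}. Rewrite as S → β S' and S' → α S' | ε.
For Q: α = {S a}, β = {c, b d P}. Rewrite as Q → β Q' and Q' → α Q' | ε.

S -> b S' | Q a S' | Q Q S'; Q -> c Q' | b d P Q'; P -> d | c S S; S' -> b d S' | c P S' | epsilon; Q' -> S a Q' | epsilon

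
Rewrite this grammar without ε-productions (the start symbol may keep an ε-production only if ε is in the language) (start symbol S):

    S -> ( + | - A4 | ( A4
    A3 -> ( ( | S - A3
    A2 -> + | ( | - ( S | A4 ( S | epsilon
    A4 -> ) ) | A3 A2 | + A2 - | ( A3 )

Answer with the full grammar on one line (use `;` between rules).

The nullable symbols are {A2}.
ε ∉ L(G), so no ε-production is kept.
For each production, add variants omitting each subset of nullable occurrences: A4 → A3 A2 gives A3 A2 | A3. A4 → + A2 - gives + A2 - | + -.

S -> ( + | - A4 | ( A4; A3 -> ( ( | S - A3; A2 -> + | ( | - ( S | A4 ( S; A4 -> ) ) | A3 A2 | A3 | + A2 - | + - | ( A3 )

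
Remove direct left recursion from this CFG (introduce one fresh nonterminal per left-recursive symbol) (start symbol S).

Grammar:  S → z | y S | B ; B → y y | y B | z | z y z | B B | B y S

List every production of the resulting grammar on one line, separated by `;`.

Directly left-recursive nonterminal: B.
For B: α = {B, y S}, β = {y y, y B, z, z y z}. Rewrite as B → β B' and B' → α B' | ε.

S → z | y S | B; B → y y B' | y B B' | z B' | z y z B'; B' → B B' | y S B' | ε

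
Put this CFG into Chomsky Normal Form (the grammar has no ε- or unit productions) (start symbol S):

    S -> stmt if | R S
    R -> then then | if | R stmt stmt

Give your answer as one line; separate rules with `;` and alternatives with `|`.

S -> X1 X2 | R S; R -> X3 X3 | if | R Y1; X1 -> stmt; X2 -> if; X3 -> then; Y1 -> X1 X1

Introduce a nonterminal for each terminal appearing in a rule of length ≥ 2: X1 → stmt, X2 → if, X3 → then.
Binarize each right-hand side of length ≥ 3 by chaining fresh nonterminals (Y1, Y2, …): affected rules were R → R X1 X1.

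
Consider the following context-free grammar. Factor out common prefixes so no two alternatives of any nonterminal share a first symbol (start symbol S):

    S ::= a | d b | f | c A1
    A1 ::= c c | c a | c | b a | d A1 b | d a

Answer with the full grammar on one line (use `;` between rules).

A1 has alternatives sharing prefix 'c': factor to A1 → c A1' with A1' → c | a | ε.
A1 has alternatives sharing prefix 'd': factor to A1 → d A1'' with A1'' → A1 b | a.

S ::= a | d b | f | c A1; A1 ::= b a | c A1' | d A1''; A1' ::= c | a | ε; A1'' ::= A1 b | a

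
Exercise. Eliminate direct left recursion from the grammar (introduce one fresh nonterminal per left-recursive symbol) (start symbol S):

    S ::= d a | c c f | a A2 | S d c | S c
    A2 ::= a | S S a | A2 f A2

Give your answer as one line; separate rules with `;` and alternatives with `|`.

S ::= d a S' | c c f S' | a A2 S'; A2 ::= a A2' | S S a A2'; S' ::= d c S' | c S' | ε; A2' ::= f A2 A2' | ε

Directly left-recursive nonterminals: S, A2.
For S: α = {d c, c}, β = {d a, c c f, a A2}. Rewrite as S → β S' and S' → α S' | ε.
For A2: α = {f A2}, β = {a, S S a}. Rewrite as A2 → β A2' and A2' → α A2' | ε.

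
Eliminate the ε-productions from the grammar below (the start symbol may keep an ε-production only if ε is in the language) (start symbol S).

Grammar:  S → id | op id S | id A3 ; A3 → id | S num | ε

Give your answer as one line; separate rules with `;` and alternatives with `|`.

Nullable nonterminals: {A3}.
ε ∉ L(G), so no ε-production is kept.

S → id | op id S | id A3; A3 → id | S num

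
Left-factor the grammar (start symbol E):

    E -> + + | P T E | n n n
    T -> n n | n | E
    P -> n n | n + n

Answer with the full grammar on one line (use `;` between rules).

E -> + + | P T E | n n n; T -> E | n T'; P -> n P'; T' -> n | eps; P' -> n | + n

T has alternatives sharing prefix 'n': factor to T → n T' with T' → n | ε.
P has alternatives sharing prefix 'n': factor to P → n P' with P' → n | + n.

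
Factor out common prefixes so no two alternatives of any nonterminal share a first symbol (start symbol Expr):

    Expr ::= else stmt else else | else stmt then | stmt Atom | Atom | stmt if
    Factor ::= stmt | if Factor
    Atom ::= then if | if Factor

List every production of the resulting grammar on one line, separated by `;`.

Expr has alternatives sharing prefix 'else stmt': factor to Expr → else stmt Expr1 with Expr1 → else else | then.
Expr has alternatives sharing prefix 'stmt': factor to Expr → stmt Expr2 with Expr2 → Atom | if.

Expr ::= Atom | else stmt Expr1 | stmt Expr2; Factor ::= stmt | if Factor; Atom ::= then if | if Factor; Expr1 ::= else else | then; Expr2 ::= Atom | if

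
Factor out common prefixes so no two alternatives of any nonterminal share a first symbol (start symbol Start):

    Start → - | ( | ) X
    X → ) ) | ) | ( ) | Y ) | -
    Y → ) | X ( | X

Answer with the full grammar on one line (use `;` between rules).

X has alternatives sharing prefix ')': factor to X → ) X1 with X1 → ) | ε.
Y has alternatives sharing prefix 'X': factor to Y → X Y1 with Y1 → ( | ε.

Start → - | ( | ) X; X → ( ) | Y ) | - | ) X1; Y → ) | X Y1; X1 → ) | ε; Y1 → ( | ε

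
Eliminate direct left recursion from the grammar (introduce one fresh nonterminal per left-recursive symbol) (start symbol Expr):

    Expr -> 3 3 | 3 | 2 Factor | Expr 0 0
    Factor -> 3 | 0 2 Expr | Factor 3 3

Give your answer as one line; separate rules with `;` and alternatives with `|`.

Left recursion appears on Expr, Factor.
For Expr: α = {0 0}, β = {3 3, 3, 2 Factor}. Rewrite as Expr → β Expr1 and Expr1 → α Expr1 | ε.
For Factor: α = {3 3}, β = {3, 0 2 Expr}. Rewrite as Factor → β Factor1 and Factor1 → α Factor1 | ε.

Expr -> 3 3 Expr1 | 3 Expr1 | 2 Factor Expr1; Factor -> 3 Factor1 | 0 2 Expr Factor1; Expr1 -> 0 0 Expr1 | ε; Factor1 -> 3 3 Factor1 | ε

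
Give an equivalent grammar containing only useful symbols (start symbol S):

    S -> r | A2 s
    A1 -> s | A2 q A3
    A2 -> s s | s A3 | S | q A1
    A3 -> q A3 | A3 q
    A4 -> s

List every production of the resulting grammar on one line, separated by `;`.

Generating nonterminals: {A1, A2, A4, S}.
Reachable from S after that: {A1, A2, S}.
Removed useless symbols: {A3, A4} and every production mentioning them.

S -> r | A2 s; A1 -> s; A2 -> s s | S | q A1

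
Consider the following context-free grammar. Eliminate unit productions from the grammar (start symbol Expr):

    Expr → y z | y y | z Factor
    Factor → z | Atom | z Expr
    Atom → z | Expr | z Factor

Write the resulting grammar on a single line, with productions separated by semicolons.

Expr → y z | y y | z Factor; Factor → z | z Factor | z Expr | y z | y y; Atom → z | z Factor | y z | y y

Unit pairs: Atom ⇒* {Expr}; Factor ⇒* {Atom, Expr}.
For every A with A ⇒* B via unit rules, add B's non-unit alternatives to A; then delete every rule of the form X → Y.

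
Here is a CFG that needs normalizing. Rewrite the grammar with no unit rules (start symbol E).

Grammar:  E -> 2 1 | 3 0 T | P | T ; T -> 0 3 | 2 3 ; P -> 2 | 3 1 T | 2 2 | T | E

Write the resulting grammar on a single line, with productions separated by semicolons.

Unit pairs: E ⇒* {P, T}; P ⇒* {E, T}.
For each unit pair (A, B), copy every non-unit production of B to A, then drop all unit productions.

E -> 2 1 | 3 0 T | 2 | 3 1 T | 2 2 | 0 3 | 2 3; T -> 0 3 | 2 3; P -> 2 1 | 3 0 T | 2 | 3 1 T | 2 2 | 0 3 | 2 3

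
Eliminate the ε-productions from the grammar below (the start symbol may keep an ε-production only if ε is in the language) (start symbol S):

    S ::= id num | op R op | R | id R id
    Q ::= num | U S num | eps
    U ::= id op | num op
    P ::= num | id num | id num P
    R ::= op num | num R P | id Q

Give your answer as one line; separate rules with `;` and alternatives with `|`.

Nullable nonterminals: {Q}.
ε ∉ L(G), so no ε-production is kept.
Expand every rule over subsets of its nullable positions: R → id Q gives id Q | id.

S ::= id num | op R op | R | id R id; Q ::= num | U S num; U ::= id op | num op; P ::= num | id num | id num P; R ::= op num | num R P | id Q | id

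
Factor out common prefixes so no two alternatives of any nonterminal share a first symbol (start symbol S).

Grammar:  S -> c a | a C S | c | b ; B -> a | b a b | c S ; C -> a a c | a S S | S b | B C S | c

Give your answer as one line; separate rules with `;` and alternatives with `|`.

S has alternatives sharing prefix 'c': factor to S → c S' with S' → a | ε.
C has alternatives sharing prefix 'a': factor to C → a C' with C' → a c | S S.

S -> a C S | b | c S'; B -> a | b a b | c S; C -> S b | B C S | c | a C'; S' -> a | ε; C' -> a c | S S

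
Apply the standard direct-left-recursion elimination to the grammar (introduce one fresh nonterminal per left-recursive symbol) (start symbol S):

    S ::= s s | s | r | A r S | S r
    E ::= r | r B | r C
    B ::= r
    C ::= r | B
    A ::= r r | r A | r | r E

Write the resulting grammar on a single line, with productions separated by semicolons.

S is directly left-recursive.
For S: α = {r}, β = {s s, s, r, A r S}. Rewrite as S → β S' and S' → α S' | ε.

S ::= s s S' | s S' | r S' | A r S S'; E ::= r | r B | r C; B ::= r; C ::= r | B; A ::= r r | r A | r | r E; S' ::= r S' | ε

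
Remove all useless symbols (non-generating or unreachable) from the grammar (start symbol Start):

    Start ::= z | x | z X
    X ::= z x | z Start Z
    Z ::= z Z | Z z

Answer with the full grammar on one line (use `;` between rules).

Generating nonterminals: {Start, X}.
Reachable from Start after that: {Start, X}.
Removed useless symbols: {Z} and every production mentioning them.

Start ::= z | x | z X; X ::= z x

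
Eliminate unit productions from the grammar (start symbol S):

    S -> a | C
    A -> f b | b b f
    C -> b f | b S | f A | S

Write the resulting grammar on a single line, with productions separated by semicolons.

Unit pairs: C ⇒* {S}; S ⇒* {C}.
Replace each nonterminal's rules with the union of the non-unit rules of every nonterminal it unit-derives.

S -> b f | b S | f A | a; A -> f b | b b f; C -> b f | b S | f A | a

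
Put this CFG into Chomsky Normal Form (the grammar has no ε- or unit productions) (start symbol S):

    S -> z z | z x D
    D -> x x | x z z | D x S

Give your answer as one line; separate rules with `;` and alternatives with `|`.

S -> X1 X1 | X1 Y1; D -> X2 X2 | X2 Y2 | D Y3; X1 -> z; X2 -> x; Y1 -> X2 D; Y2 -> X1 X1; Y3 -> X2 S

Introduce a nonterminal for each terminal appearing in a rule of length ≥ 2: X1 → z, X2 → x.
Binarize each right-hand side of length ≥ 3 by chaining fresh nonterminals (Y1, Y2, …): affected rules were S → X1 X2 D; D → X2 X1 X1; D → D X2 S.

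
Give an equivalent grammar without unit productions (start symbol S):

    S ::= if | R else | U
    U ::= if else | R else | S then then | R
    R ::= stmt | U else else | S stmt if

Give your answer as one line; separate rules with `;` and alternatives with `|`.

Unit pairs: S ⇒* {R, U}; U ⇒* {R}.
For each unit pair (A, B), copy every non-unit production of B to A, then drop all unit productions.

S ::= if else | R else | S then then | if | stmt | U else else | S stmt if; U ::= if else | R else | S then then | stmt | U else else | S stmt if; R ::= stmt | U else else | S stmt if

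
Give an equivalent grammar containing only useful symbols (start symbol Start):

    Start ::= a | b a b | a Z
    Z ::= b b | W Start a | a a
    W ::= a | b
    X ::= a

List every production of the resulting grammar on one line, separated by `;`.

Start ::= a | b a b | a Z; Z ::= b b | W Start a | a a; W ::= a | b

Generating nonterminals: {Start, W, X, Z}.
Reachable from Start after that: {Start, W, Z}.
Removed useless symbols: {X} and every production mentioning them.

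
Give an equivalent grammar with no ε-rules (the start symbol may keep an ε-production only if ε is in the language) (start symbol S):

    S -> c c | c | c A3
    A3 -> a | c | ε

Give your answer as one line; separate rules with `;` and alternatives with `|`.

Nullable nonterminals: {A3}.
ε ∉ L(G), so no ε-production is kept.

S -> c c | c | c A3; A3 -> a | c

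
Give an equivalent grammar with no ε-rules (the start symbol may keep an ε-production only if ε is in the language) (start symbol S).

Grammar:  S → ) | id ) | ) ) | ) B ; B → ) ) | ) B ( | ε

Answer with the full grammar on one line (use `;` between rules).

S → ) | id ) | ) ) | ) B; B → ) ) | ) B ( | ) (

Nullable nonterminals: {B}.
ε ∉ L(G), so no ε-production is kept.
Expand every rule over subsets of its nullable positions: B → ) B ( gives ) B ( | ) (.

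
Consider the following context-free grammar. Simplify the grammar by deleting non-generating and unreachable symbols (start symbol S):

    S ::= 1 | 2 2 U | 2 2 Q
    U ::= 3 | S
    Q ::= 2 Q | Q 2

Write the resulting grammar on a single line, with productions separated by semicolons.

S ::= 1 | 2 2 U; U ::= 3 | S

Generating nonterminals: {S, U}.
Reachable from S after that: {S, U}.
Removed useless symbols: {Q} and every production mentioning them.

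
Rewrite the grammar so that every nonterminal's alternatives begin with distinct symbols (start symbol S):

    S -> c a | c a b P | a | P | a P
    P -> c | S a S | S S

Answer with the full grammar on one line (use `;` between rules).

S has alternatives sharing prefix 'c a': factor to S → c a S' with S' → ε | b P.
S has alternatives sharing prefix 'a': factor to S → a S'' with S'' → ε | P.
P has alternatives sharing prefix 'S': factor to P → S P' with P' → a S | S.

S -> P | c a S' | a S''; P -> c | S P'; S' -> eps | b P; S'' -> eps | P; P' -> a S | S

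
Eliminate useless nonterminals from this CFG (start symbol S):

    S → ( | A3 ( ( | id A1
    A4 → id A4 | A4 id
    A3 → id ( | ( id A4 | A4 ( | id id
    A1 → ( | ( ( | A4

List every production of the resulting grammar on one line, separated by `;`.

S → ( | A3 ( ( | id A1; A3 → id ( | id id; A1 → ( | ( (

Generating nonterminals: {A1, A3, S}.
Reachable from S after that: {A1, A3, S}.
Removed useless symbols: {A4} and every production mentioning them.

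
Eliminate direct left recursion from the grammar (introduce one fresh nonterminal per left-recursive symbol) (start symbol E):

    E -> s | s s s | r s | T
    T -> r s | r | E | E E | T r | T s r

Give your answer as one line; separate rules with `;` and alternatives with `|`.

E -> s | s s s | r s | T; T -> r s T' | r T' | E T' | E E T'; T' -> r T' | s r T' | ε

T is directly left-recursive.
For T: α = {r, s r}, β = {r s, r, E, E E}. Rewrite as T → β T' and T' → α T' | ε.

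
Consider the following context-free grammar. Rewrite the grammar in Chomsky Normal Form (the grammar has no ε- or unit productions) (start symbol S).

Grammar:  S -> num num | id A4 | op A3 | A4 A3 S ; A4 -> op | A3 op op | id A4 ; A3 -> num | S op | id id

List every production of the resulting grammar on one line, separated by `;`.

Introduce a nonterminal for each terminal appearing in a rule of length ≥ 2: X1 → num, X2 → id, X3 → op.
Binarize each right-hand side of length ≥ 3 by chaining fresh nonterminals (Y1, Y2, …): affected rules were S → A4 A3 S; A4 → A3 X3 X3.

S -> X1 X1 | X2 A4 | X3 A3 | A4 Y1; A4 -> op | A3 Y2 | X2 A4; A3 -> num | S X3 | X2 X2; X1 -> num; X2 -> id; X3 -> op; Y1 -> A3 S; Y2 -> X3 X3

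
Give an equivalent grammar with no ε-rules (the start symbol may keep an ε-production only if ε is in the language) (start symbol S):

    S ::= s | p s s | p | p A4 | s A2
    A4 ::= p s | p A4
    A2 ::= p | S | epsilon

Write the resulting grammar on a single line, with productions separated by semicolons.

S ::= s | p s s | p | p A4 | s A2; A4 ::= p s | p A4; A2 ::= p | S

Nullable nonterminals: {A2}.
ε ∉ L(G), so no ε-production is kept.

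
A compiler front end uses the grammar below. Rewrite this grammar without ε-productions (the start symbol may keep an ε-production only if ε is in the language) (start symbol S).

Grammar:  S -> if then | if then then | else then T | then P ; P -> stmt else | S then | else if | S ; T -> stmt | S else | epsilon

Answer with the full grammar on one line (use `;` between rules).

Nullable set = {T}.
ε ∉ L(G), so no ε-production is kept.
Add the nullable-subset variants: S → else then T gives else then T | else then.

S -> if then | if then then | else then T | else then | then P; P -> stmt else | S then | else if | S; T -> stmt | S else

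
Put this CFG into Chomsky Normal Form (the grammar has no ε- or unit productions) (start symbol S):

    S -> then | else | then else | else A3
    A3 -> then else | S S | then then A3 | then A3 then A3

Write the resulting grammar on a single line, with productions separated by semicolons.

Introduce a nonterminal for each terminal appearing in a rule of length ≥ 2: X1 → then, X2 → else.
Binarize each right-hand side of length ≥ 3 by chaining fresh nonterminals (Y1, Y2, …): affected rules were A3 → X1 X1 A3; A3 → X1 A3 X1 A3.

S -> then | else | X1 X2 | X2 A3; A3 -> X1 X2 | S S | X1 Y1 | X1 Y2; X1 -> then; X2 -> else; Y1 -> X1 A3; Y2 -> A3 Y3; Y3 -> X1 A3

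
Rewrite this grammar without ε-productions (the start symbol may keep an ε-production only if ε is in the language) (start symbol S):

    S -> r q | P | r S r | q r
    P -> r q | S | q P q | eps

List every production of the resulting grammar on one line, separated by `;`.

S -> r q | P | r S r | r r | q r | eps; P -> r q | S | q P q | q q

Nullable nonterminals: {P, S}.
ε ∈ L(G) since S is nullable, so keep S → ε.
For each production, add variants omitting each subset of nullable occurrences: S → r S r gives r S r | r r. P → q P q gives q P q | q q.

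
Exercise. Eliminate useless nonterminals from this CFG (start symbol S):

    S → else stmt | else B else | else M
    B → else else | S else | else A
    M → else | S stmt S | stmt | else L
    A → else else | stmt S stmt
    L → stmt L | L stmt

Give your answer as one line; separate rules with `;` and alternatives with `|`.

S → else stmt | else B else | else M; B → else else | S else | else A; M → else | S stmt S | stmt; A → else else | stmt S stmt

Generating nonterminals: {A, B, M, S}.
Reachable from S after that: {A, B, M, S}.
Removed useless symbols: {L} and every production mentioning them.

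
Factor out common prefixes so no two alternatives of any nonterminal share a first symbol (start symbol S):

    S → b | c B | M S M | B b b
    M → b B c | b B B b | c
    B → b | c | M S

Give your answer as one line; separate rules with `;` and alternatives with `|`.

M has alternatives sharing prefix 'b B': factor to M → b B M' with M' → c | B b.

S → b | c B | M S M | B b b; M → c | b B M'; B → b | c | M S; M' → c | B b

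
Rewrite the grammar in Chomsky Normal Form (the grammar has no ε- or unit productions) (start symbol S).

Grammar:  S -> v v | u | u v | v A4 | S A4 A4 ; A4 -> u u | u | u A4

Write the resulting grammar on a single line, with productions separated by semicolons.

Introduce a nonterminal for each terminal appearing in a rule of length ≥ 2: X1 → v, X2 → u.
Binarize each right-hand side of length ≥ 3 by chaining fresh nonterminals (Y1, Y2, …): affected rules were S → S A4 A4.

S -> X1 X1 | u | X2 X1 | X1 A4 | S Y1; A4 -> X2 X2 | u | X2 A4; X1 -> v; X2 -> u; Y1 -> A4 A4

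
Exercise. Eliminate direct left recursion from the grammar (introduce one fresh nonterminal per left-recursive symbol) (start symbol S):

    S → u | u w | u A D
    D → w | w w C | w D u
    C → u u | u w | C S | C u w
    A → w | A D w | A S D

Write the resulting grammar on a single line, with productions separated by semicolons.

C, A are directly left-recursive.
For C: α = {S, u w}, β = {u u, u w}. Rewrite as C → β C' and C' → α C' | ε.
For A: α = {D w, S D}, β = {w}. Rewrite as A → β A' and A' → α A' | ε.

S → u | u w | u A D; D → w | w w C | w D u; C → u u C' | u w C'; A → w A'; C' → S C' | u w C' | ε; A' → D w A' | S D A' | ε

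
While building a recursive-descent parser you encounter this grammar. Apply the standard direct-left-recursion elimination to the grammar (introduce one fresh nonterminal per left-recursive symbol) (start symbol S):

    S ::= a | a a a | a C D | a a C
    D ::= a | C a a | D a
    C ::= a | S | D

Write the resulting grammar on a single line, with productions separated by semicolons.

S ::= a | a a a | a C D | a a C; D ::= a D' | C a a D'; C ::= a | S | D; D' ::= a D' | eps

D is directly left-recursive.
For D: α = {a}, β = {a, C a a}. Rewrite as D → β D' and D' → α D' | ε.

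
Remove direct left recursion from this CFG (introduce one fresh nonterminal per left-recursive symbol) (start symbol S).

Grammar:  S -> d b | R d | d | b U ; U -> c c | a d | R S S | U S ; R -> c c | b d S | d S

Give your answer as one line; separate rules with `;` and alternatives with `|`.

Directly left-recursive nonterminal: U.
For U: α = {S}, β = {c c, a d, R S S}. Rewrite as U → β U' and U' → α U' | ε.

S -> d b | R d | d | b U; U -> c c U' | a d U' | R S S U'; R -> c c | b d S | d S; U' -> S U' | ε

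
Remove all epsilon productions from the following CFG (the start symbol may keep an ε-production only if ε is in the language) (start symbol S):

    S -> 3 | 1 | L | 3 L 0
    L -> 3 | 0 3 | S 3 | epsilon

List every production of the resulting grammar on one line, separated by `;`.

Nullable set = {L, S}.
ε ∈ L(G) since S is nullable, so keep S → ε.
Add the nullable-subset variants: S → 3 L 0 gives 3 L 0 | 3 0.

S -> 3 | 1 | L | 3 L 0 | 3 0 | epsilon; L -> 3 | 0 3 | S 3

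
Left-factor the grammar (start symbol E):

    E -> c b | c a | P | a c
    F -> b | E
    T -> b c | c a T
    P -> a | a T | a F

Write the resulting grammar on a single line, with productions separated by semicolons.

E has alternatives sharing prefix 'c': factor to E → c E' with E' → b | a.
P has alternatives sharing prefix 'a': factor to P → a P' with P' → ε | T | F.

E -> P | a c | c E'; F -> b | E; T -> b c | c a T; P -> a P'; E' -> b | a; P' -> ε | T | F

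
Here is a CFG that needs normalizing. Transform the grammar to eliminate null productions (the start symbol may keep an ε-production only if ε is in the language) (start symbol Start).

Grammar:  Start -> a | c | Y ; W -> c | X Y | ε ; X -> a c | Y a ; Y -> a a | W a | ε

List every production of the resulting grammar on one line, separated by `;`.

Start -> a | c | Y | ε; W -> c | X Y | X; X -> a c | Y a | a; Y -> a a | W a | a

Nullable nonterminals: {Start, W, Y}.
ε ∈ L(G) since Start is nullable, so keep Start → ε.
For each production, add variants omitting each subset of nullable occurrences: W → X Y gives X Y | X. X → Y a gives Y a | a. Y → W a gives W a | a.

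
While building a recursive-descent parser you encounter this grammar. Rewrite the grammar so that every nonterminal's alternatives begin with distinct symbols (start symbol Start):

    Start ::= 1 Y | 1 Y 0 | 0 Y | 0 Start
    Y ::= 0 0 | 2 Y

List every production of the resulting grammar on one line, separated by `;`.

Start ::= 1 Y Start1 | 0 Start2; Y ::= 0 0 | 2 Y; Start1 ::= ε | 0; Start2 ::= Y | Start

Start has alternatives sharing prefix '1 Y': factor to Start → 1 Y Start1 with Start1 → ε | 0.
Start has alternatives sharing prefix '0': factor to Start → 0 Start2 with Start2 → Y | Start.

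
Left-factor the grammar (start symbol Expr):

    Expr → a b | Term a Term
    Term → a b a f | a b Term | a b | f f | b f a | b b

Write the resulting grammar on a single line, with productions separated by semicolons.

Term has alternatives sharing prefix 'a b': factor to Term → a b Term1 with Term1 → a f | Term | ε.
Term has alternatives sharing prefix 'b': factor to Term → b Term2 with Term2 → f a | b.

Expr → a b | Term a Term; Term → f f | a b Term1 | b Term2; Term1 → a f | Term | ε; Term2 → f a | b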